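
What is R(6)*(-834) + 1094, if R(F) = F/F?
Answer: 260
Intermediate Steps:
R(F) = 1
R(6)*(-834) + 1094 = 1*(-834) + 1094 = -834 + 1094 = 260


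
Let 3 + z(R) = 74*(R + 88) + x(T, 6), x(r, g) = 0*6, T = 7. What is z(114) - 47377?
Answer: -32432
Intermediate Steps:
x(r, g) = 0
z(R) = 6509 + 74*R (z(R) = -3 + (74*(R + 88) + 0) = -3 + (74*(88 + R) + 0) = -3 + ((6512 + 74*R) + 0) = -3 + (6512 + 74*R) = 6509 + 74*R)
z(114) - 47377 = (6509 + 74*114) - 47377 = (6509 + 8436) - 47377 = 14945 - 47377 = -32432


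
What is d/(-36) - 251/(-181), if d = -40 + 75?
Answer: 2701/6516 ≈ 0.41452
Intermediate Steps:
d = 35
d/(-36) - 251/(-181) = 35/(-36) - 251/(-181) = 35*(-1/36) - 251*(-1/181) = -35/36 + 251/181 = 2701/6516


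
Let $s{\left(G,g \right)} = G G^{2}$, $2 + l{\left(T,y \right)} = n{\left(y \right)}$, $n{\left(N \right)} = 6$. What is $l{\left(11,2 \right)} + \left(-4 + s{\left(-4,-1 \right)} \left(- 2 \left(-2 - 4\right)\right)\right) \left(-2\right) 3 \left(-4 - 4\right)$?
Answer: $-37052$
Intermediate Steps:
$l{\left(T,y \right)} = 4$ ($l{\left(T,y \right)} = -2 + 6 = 4$)
$s{\left(G,g \right)} = G^{3}$
$l{\left(11,2 \right)} + \left(-4 + s{\left(-4,-1 \right)} \left(- 2 \left(-2 - 4\right)\right)\right) \left(-2\right) 3 \left(-4 - 4\right) = 4 + \left(-4 + \left(-4\right)^{3} \left(- 2 \left(-2 - 4\right)\right)\right) \left(-2\right) 3 \left(-4 - 4\right) = 4 + \left(-4 - 64 \left(\left(-2\right) \left(-6\right)\right)\right) \left(\left(-6\right) \left(-8\right)\right) = 4 + \left(-4 - 768\right) 48 = 4 - 37056 = -37052$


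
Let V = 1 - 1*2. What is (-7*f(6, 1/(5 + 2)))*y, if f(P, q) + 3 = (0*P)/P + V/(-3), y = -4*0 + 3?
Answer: 56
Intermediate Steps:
V = -1 (V = 1 - 2 = -1)
y = 3 (y = 0 + 3 = 3)
f(P, q) = -8/3 (f(P, q) = -3 + ((0*P)/P - 1/(-3)) = -3 + (0/P - 1*(-1/3)) = -3 + (0 + 1/3) = -3 + 1/3 = -8/3)
(-7*f(6, 1/(5 + 2)))*y = -7*(-8/3)*3 = (56/3)*3 = 56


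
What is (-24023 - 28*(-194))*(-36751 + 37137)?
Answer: -7176126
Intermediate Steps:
(-24023 - 28*(-194))*(-36751 + 37137) = (-24023 + 5432)*386 = -18591*386 = -7176126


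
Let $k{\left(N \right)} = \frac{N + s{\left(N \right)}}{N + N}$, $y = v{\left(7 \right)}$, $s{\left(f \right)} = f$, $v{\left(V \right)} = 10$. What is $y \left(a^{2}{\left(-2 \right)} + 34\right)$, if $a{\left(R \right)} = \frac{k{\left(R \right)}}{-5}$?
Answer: $\frac{1702}{5} \approx 340.4$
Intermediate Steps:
$y = 10$
$k{\left(N \right)} = 1$ ($k{\left(N \right)} = \frac{N + N}{N + N} = \frac{2 N}{2 N} = 2 N \frac{1}{2 N} = 1$)
$a{\left(R \right)} = - \frac{1}{5}$ ($a{\left(R \right)} = 1 \frac{1}{-5} = 1 \left(- \frac{1}{5}\right) = - \frac{1}{5}$)
$y \left(a^{2}{\left(-2 \right)} + 34\right) = 10 \left(\left(- \frac{1}{5}\right)^{2} + 34\right) = 10 \left(\frac{1}{25} + 34\right) = 10 \cdot \frac{851}{25} = \frac{1702}{5}$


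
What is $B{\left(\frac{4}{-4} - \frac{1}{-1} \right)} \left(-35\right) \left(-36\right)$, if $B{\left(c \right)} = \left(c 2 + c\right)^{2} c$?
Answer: $0$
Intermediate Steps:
$B{\left(c \right)} = 9 c^{3}$ ($B{\left(c \right)} = \left(2 c + c\right)^{2} c = \left(3 c\right)^{2} c = 9 c^{2} c = 9 c^{3}$)
$B{\left(\frac{4}{-4} - \frac{1}{-1} \right)} \left(-35\right) \left(-36\right) = 9 \left(\frac{4}{-4} - \frac{1}{-1}\right)^{3} \left(-35\right) \left(-36\right) = 9 \left(4 \left(- \frac{1}{4}\right) - -1\right)^{3} \left(-35\right) \left(-36\right) = 9 \left(-1 + 1\right)^{3} \left(-35\right) \left(-36\right) = 9 \cdot 0^{3} \left(-35\right) \left(-36\right) = 9 \cdot 0 \left(-35\right) \left(-36\right) = 0 \left(-35\right) \left(-36\right) = 0 \left(-36\right) = 0$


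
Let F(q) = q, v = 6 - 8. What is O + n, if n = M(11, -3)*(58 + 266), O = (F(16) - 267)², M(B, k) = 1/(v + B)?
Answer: 63037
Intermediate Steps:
v = -2
M(B, k) = 1/(-2 + B)
O = 63001 (O = (16 - 267)² = (-251)² = 63001)
n = 36 (n = (58 + 266)/(-2 + 11) = 324/9 = (⅑)*324 = 36)
O + n = 63001 + 36 = 63037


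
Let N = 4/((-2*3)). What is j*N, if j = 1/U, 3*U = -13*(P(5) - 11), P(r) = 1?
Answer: -1/65 ≈ -0.015385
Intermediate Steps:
N = -⅔ (N = 4/(-6) = 4*(-⅙) = -⅔ ≈ -0.66667)
U = 130/3 (U = (-13*(1 - 11))/3 = (-13*(-10))/3 = (⅓)*130 = 130/3 ≈ 43.333)
j = 3/130 (j = 1/(130/3) = 3/130 ≈ 0.023077)
j*N = (3/130)*(-⅔) = -1/65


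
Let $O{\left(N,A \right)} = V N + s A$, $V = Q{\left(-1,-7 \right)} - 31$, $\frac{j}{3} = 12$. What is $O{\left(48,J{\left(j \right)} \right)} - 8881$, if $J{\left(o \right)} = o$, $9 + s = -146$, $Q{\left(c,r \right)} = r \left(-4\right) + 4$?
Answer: $-14413$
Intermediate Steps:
$j = 36$ ($j = 3 \cdot 12 = 36$)
$Q{\left(c,r \right)} = 4 - 4 r$ ($Q{\left(c,r \right)} = - 4 r + 4 = 4 - 4 r$)
$s = -155$ ($s = -9 - 146 = -155$)
$V = 1$ ($V = \left(4 - -28\right) - 31 = \left(4 + 28\right) - 31 = 32 - 31 = 1$)
$O{\left(N,A \right)} = N - 155 A$ ($O{\left(N,A \right)} = 1 N - 155 A = N - 155 A$)
$O{\left(48,J{\left(j \right)} \right)} - 8881 = \left(48 - 5580\right) - 8881 = -5532 - 8881 = -14413$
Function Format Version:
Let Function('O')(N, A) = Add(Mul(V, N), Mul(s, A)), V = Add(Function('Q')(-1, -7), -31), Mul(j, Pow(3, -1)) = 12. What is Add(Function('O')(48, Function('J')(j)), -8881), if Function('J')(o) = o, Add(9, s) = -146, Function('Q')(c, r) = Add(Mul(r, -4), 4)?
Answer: -14413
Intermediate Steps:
j = 36 (j = Mul(3, 12) = 36)
Function('Q')(c, r) = Add(4, Mul(-4, r)) (Function('Q')(c, r) = Add(Mul(-4, r), 4) = Add(4, Mul(-4, r)))
s = -155 (s = Add(-9, -146) = -155)
V = 1 (V = Add(Add(4, Mul(-4, -7)), -31) = Add(Add(4, 28), -31) = Add(32, -31) = 1)
Function('O')(N, A) = Add(N, Mul(-155, A)) (Function('O')(N, A) = Add(Mul(1, N), Mul(-155, A)) = Add(N, Mul(-155, A)))
Add(Function('O')(48, Function('J')(j)), -8881) = Add(Add(48, Mul(-155, 36)), -8881) = Add(Add(48, -5580), -8881) = Add(-5532, -8881) = -14413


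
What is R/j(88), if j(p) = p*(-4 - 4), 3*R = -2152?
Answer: 269/264 ≈ 1.0189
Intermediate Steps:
R = -2152/3 (R = (⅓)*(-2152) = -2152/3 ≈ -717.33)
j(p) = -8*p (j(p) = p*(-8) = -8*p)
R/j(88) = -2152/(3*((-8*88))) = -2152/3/(-704) = -2152/3*(-1/704) = 269/264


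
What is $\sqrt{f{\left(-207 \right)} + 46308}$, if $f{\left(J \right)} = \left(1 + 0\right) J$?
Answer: $11 \sqrt{381} \approx 214.71$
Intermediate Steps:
$f{\left(J \right)} = J$ ($f{\left(J \right)} = 1 J = J$)
$\sqrt{f{\left(-207 \right)} + 46308} = \sqrt{-207 + 46308} = \sqrt{46101} = 11 \sqrt{381}$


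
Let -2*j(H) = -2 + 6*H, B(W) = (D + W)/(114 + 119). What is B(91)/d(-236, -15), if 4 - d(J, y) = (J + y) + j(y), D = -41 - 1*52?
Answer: -2/48697 ≈ -4.1070e-5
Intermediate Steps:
D = -93 (D = -41 - 52 = -93)
B(W) = -93/233 + W/233 (B(W) = (-93 + W)/(114 + 119) = (-93 + W)/233 = (-93 + W)*(1/233) = -93/233 + W/233)
j(H) = 1 - 3*H (j(H) = -(-2 + 6*H)/2 = 1 - 3*H)
d(J, y) = 3 - J + 2*y (d(J, y) = 4 - ((J + y) + (1 - 3*y)) = 4 - (1 + J - 2*y) = 4 + (-1 - J + 2*y) = 3 - J + 2*y)
B(91)/d(-236, -15) = (-93/233 + (1/233)*91)/(3 - 1*(-236) + 2*(-15)) = (-93/233 + 91/233)/(3 + 236 - 30) = -2/233/209 = -2/233*1/209 = -2/48697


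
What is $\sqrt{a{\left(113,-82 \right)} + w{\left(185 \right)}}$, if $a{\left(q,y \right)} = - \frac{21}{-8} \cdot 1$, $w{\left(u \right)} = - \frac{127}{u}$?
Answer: $\frac{\sqrt{1061530}}{740} \approx 1.3923$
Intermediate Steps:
$a{\left(q,y \right)} = \frac{21}{8}$ ($a{\left(q,y \right)} = \left(-21\right) \left(- \frac{1}{8}\right) 1 = \frac{21}{8} \cdot 1 = \frac{21}{8}$)
$\sqrt{a{\left(113,-82 \right)} + w{\left(185 \right)}} = \sqrt{\frac{21}{8} - \frac{127}{185}} = \sqrt{\frac{2869}{1480}} = \frac{\sqrt{1061530}}{740}$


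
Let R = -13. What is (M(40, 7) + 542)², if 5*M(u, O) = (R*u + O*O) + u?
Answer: 5193841/25 ≈ 2.0775e+5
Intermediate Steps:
M(u, O) = -12*u/5 + O²/5 (M(u, O) = ((-13*u + O*O) + u)/5 = ((-13*u + O²) + u)/5 = ((O² - 13*u) + u)/5 = (O² - 12*u)/5 = -12*u/5 + O²/5)
(M(40, 7) + 542)² = ((-12/5*40 + (⅕)*7²) + 542)² = ((-96 + (⅕)*49) + 542)² = ((-96 + 49/5) + 542)² = (-431/5 + 542)² = (2279/5)² = 5193841/25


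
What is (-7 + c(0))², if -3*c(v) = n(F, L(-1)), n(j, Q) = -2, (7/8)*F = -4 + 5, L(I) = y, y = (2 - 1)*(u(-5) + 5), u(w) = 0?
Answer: 361/9 ≈ 40.111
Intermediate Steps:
y = 5 (y = (2 - 1)*(0 + 5) = 1*5 = 5)
L(I) = 5
F = 8/7 (F = 8*(-4 + 5)/7 = (8/7)*1 = 8/7 ≈ 1.1429)
c(v) = ⅔ (c(v) = -⅓*(-2) = ⅔)
(-7 + c(0))² = (-7 + ⅔)² = (-19/3)² = 361/9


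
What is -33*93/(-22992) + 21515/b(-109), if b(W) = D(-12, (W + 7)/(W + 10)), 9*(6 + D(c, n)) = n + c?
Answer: -3060651363/1026976 ≈ -2980.3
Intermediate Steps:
D(c, n) = -6 + c/9 + n/9 (D(c, n) = -6 + (n + c)/9 = -6 + (c + n)/9 = -6 + (c/9 + n/9) = -6 + c/9 + n/9)
b(W) = -22/3 + (7 + W)/(9*(10 + W)) (b(W) = -6 + (⅑)*(-12) + ((W + 7)/(W + 10))/9 = -6 - 4/3 + ((7 + W)/(10 + W))/9 = -6 - 4/3 + (7 + W)/(9*(10 + W)) = -22/3 + (7 + W)/(9*(10 + W)))
-33*93/(-22992) + 21515/b(-109) = -33*93/(-22992) + 21515/(((-653 - 65*(-109))/(9*(10 - 109)))) = -3069*(-1/22992) + 21515/(((⅑)*(-653 + 7085)/(-99))) = 1023/7664 + 21515/(((⅑)*(-1/99)*6432)) = 1023/7664 + 21515/(-2144/297) = 1023/7664 + 21515*(-297/2144) = 1023/7664 - 6389955/2144 = -3060651363/1026976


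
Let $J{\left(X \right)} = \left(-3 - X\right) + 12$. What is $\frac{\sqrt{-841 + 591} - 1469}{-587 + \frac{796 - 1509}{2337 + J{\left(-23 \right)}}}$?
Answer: $\frac{151307}{60492} - \frac{515 i \sqrt{10}}{60492} \approx 2.5013 - 0.026922 i$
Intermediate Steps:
$J{\left(X \right)} = 9 - X$
$\frac{\sqrt{-841 + 591} - 1469}{-587 + \frac{796 - 1509}{2337 + J{\left(-23 \right)}}} = \frac{\sqrt{-841 + 591} - 1469}{-587 + \frac{796 - 1509}{2337 + \left(9 - -23\right)}} = \frac{\sqrt{-250} - 1469}{-587 - \frac{713}{2337 + \left(9 + 23\right)}} = \frac{5 i \sqrt{10} - 1469}{-587 - \frac{713}{2337 + 32}} = \frac{-1469 + 5 i \sqrt{10}}{-587 - \frac{713}{2369}} = \frac{-1469 + 5 i \sqrt{10}}{-587 - \frac{31}{103}} = \frac{-1469 + 5 i \sqrt{10}}{- \frac{60492}{103}} = \left(-1469 + 5 i \sqrt{10}\right) \left(- \frac{103}{60492}\right) = \frac{151307}{60492} - \frac{515 i \sqrt{10}}{60492}$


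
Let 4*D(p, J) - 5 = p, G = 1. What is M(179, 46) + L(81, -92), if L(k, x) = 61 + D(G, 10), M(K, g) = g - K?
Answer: -141/2 ≈ -70.500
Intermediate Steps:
D(p, J) = 5/4 + p/4
L(k, x) = 125/2 (L(k, x) = 61 + (5/4 + (¼)*1) = 61 + (5/4 + ¼) = 61 + 3/2 = 125/2)
M(179, 46) + L(81, -92) = (46 - 1*179) + 125/2 = (46 - 179) + 125/2 = -133 + 125/2 = -141/2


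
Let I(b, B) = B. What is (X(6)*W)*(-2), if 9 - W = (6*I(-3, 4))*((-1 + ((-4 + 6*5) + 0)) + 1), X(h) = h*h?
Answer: 44280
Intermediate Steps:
X(h) = h²
W = -615 (W = 9 - 6*4*((-1 + ((-4 + 6*5) + 0)) + 1) = 9 - 24*((-1 + ((-4 + 30) + 0)) + 1) = 9 - 24*((-1 + (26 + 0)) + 1) = 9 - 24*((-1 + 26) + 1) = 9 - 24*(25 + 1) = 9 - 24*26 = 9 - 1*624 = 9 - 624 = -615)
(X(6)*W)*(-2) = (6²*(-615))*(-2) = (36*(-615))*(-2) = -22140*(-2) = 44280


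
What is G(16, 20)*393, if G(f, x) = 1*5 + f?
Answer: 8253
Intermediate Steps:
G(f, x) = 5 + f
G(16, 20)*393 = (5 + 16)*393 = 21*393 = 8253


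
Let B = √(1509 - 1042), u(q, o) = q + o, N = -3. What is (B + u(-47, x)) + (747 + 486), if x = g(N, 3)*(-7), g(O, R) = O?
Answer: 1207 + √467 ≈ 1228.6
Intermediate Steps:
x = 21 (x = -3*(-7) = 21)
u(q, o) = o + q
B = √467 ≈ 21.610
(B + u(-47, x)) + (747 + 486) = (√467 + (21 - 47)) + (747 + 486) = (√467 - 26) + 1233 = (-26 + √467) + 1233 = 1207 + √467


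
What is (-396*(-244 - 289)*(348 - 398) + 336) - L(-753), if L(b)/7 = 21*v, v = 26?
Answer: -10556886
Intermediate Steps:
L(b) = 3822 (L(b) = 7*(21*26) = 7*546 = 3822)
(-396*(-244 - 289)*(348 - 398) + 336) - L(-753) = (-396*(-244 - 289)*(348 - 398) + 336) - 1*3822 = (-(-211068)*(-50) + 336) - 3822 = (-396*26650 + 336) - 3822 = (-10553400 + 336) - 3822 = -10553064 - 3822 = -10556886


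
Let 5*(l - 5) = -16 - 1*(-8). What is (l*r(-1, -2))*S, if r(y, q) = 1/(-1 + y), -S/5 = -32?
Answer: -272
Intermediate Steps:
l = 17/5 (l = 5 + (-16 - 1*(-8))/5 = 5 + (-16 + 8)/5 = 5 + (⅕)*(-8) = 5 - 8/5 = 17/5 ≈ 3.4000)
S = 160 (S = -5*(-32) = 160)
(l*r(-1, -2))*S = (17/(5*(-1 - 1)))*160 = ((17/5)/(-2))*160 = ((17/5)*(-½))*160 = -17/10*160 = -272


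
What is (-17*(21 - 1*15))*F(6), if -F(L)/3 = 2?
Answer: 612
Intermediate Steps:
F(L) = -6 (F(L) = -3*2 = -6)
(-17*(21 - 1*15))*F(6) = -17*(21 - 1*15)*(-6) = -17*(21 - 15)*(-6) = -17*6*(-6) = -102*(-6) = 612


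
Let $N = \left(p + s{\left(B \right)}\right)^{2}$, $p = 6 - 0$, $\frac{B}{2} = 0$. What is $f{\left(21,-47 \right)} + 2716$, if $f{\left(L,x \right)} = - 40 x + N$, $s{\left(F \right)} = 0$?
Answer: $4632$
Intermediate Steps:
$B = 0$ ($B = 2 \cdot 0 = 0$)
$p = 6$ ($p = 6 + 0 = 6$)
$N = 36$ ($N = \left(6 + 0\right)^{2} = 6^{2} = 36$)
$f{\left(L,x \right)} = 36 - 40 x$ ($f{\left(L,x \right)} = - 40 x + 36 = 36 - 40 x$)
$f{\left(21,-47 \right)} + 2716 = \left(36 - -1880\right) + 2716 = \left(36 + 1880\right) + 2716 = 1916 + 2716 = 4632$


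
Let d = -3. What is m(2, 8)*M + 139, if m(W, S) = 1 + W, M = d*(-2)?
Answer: 157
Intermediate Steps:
M = 6 (M = -3*(-2) = 6)
m(2, 8)*M + 139 = (1 + 2)*6 + 139 = 3*6 + 139 = 18 + 139 = 157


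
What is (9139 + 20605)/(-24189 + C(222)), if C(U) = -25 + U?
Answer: -3718/2999 ≈ -1.2397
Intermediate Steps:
(9139 + 20605)/(-24189 + C(222)) = (9139 + 20605)/(-24189 + (-25 + 222)) = 29744/(-24189 + 197) = 29744/(-23992) = 29744*(-1/23992) = -3718/2999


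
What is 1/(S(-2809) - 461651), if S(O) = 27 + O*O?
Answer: 1/7428857 ≈ 1.3461e-7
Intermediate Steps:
S(O) = 27 + O²
1/(S(-2809) - 461651) = 1/((27 + (-2809)²) - 461651) = 1/((27 + 7890481) - 461651) = 1/(7890508 - 461651) = 1/7428857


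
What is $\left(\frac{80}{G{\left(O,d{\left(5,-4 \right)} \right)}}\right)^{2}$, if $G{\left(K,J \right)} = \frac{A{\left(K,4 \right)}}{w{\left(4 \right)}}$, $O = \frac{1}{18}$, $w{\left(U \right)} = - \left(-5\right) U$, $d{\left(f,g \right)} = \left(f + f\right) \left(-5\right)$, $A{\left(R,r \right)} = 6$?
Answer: $\frac{640000}{9} \approx 71111.0$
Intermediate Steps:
$d{\left(f,g \right)} = - 10 f$ ($d{\left(f,g \right)} = 2 f \left(-5\right) = - 10 f$)
$w{\left(U \right)} = 5 U$
$O = \frac{1}{18} \approx 0.055556$
$G{\left(K,J \right)} = \frac{3}{10}$ ($G{\left(K,J \right)} = \frac{6}{5 \cdot 4} = \frac{6}{20} = 6 \cdot \frac{1}{20} = \frac{3}{10}$)
$\left(\frac{80}{G{\left(O,d{\left(5,-4 \right)} \right)}}\right)^{2} = \left(\frac{80}{\frac{3}{10}}\right)^{2} = \left(80 \cdot \frac{10}{3}\right)^{2} = \left(\frac{800}{3}\right)^{2} = \frac{640000}{9}$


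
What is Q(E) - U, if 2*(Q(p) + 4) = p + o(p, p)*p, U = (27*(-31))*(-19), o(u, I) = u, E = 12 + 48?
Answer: -14077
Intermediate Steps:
E = 60
U = 15903 (U = -837*(-19) = 15903)
Q(p) = -4 + p/2 + p²/2 (Q(p) = -4 + (p + p*p)/2 = -4 + (p + p²)/2 = -4 + (p/2 + p²/2) = -4 + p/2 + p²/2)
Q(E) - U = (-4 + (½)*60 + (½)*60²) - 1*15903 = (-4 + 30 + (½)*3600) - 15903 = (-4 + 30 + 1800) - 15903 = 1826 - 15903 = -14077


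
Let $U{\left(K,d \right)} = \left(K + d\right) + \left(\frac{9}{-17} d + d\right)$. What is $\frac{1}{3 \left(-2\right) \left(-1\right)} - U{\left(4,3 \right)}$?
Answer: $- \frac{841}{102} \approx -8.2451$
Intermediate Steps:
$U{\left(K,d \right)} = K + \frac{25 d}{17}$ ($U{\left(K,d \right)} = \left(K + d\right) + \left(9 \left(- \frac{1}{17}\right) d + d\right) = \left(K + d\right) + \left(- \frac{9 d}{17} + d\right) = \left(K + d\right) + \frac{8 d}{17} = K + \frac{25 d}{17}$)
$\frac{1}{3 \left(-2\right) \left(-1\right)} - U{\left(4,3 \right)} = \frac{1}{3 \left(-2\right) \left(-1\right)} - \left(4 + \frac{25}{17} \cdot 3\right) = \frac{1}{\left(-6\right) \left(-1\right)} - \left(4 + \frac{75}{17}\right) = \frac{1}{6} - \frac{143}{17} = - \frac{841}{102}$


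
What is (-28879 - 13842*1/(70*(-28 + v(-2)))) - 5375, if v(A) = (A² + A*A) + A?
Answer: -26368659/770 ≈ -34245.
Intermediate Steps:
v(A) = A + 2*A² (v(A) = (A² + A²) + A = 2*A² + A = A + 2*A²)
(-28879 - 13842*1/(70*(-28 + v(-2)))) - 5375 = (-28879 - 13842*1/(70*(-28 - 2*(1 + 2*(-2))))) - 5375 = (-28879 - 13842*1/(70*(-28 - 2*(1 - 4)))) - 5375 = (-28879 - 13842*1/(70*(-28 - 2*(-3)))) - 5375 = (-28879 - 13842*1/(70*(-28 + 6))) - 5375 = (-28879 - 13842/((-22*70))) - 5375 = (-28879 - 13842/(-1540)) - 5375 = (-28879 - 13842*(-1/1540)) - 5375 = (-28879 + 6921/770) - 5375 = -22229909/770 - 5375 = -26368659/770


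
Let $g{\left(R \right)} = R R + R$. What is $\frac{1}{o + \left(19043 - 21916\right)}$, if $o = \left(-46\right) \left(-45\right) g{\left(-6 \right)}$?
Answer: $\frac{1}{59227} \approx 1.6884 \cdot 10^{-5}$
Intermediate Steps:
$g{\left(R \right)} = R + R^{2}$ ($g{\left(R \right)} = R^{2} + R = R + R^{2}$)
$o = 62100$ ($o = \left(-46\right) \left(-45\right) \left(- 6 \left(1 - 6\right)\right) = 2070 \left(\left(-6\right) \left(-5\right)\right) = 2070 \cdot 30 = 62100$)
$\frac{1}{o + \left(19043 - 21916\right)} = \frac{1}{62100 + \left(19043 - 21916\right)} = \frac{1}{62100 - 2873} = \frac{1}{59227}$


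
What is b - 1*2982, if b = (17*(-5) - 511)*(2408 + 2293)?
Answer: -2804778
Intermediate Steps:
b = -2801796 (b = (-85 - 511)*4701 = -596*4701 = -2801796)
b - 1*2982 = -2801796 - 1*2982 = -2801796 - 2982 = -2804778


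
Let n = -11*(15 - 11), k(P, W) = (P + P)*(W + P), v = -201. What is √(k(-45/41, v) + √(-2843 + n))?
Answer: √(745740 + 1681*I*√2887)/41 ≈ 21.101 + 1.2732*I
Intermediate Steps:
k(P, W) = 2*P*(P + W) (k(P, W) = (2*P)*(P + W) = 2*P*(P + W))
n = -44 (n = -11*4 = -44)
√(k(-45/41, v) + √(-2843 + n)) = √(2*(-45/41)*(-45/41 - 201) + √(-2843 - 44)) = √(2*(-45*1/41)*(-45*1/41 - 201) + √(-2887)) = √(2*(-45/41)*(-45/41 - 201) + I*√2887) = √(2*(-45/41)*(-8286/41) + I*√2887) = √(745740/1681 + I*√2887)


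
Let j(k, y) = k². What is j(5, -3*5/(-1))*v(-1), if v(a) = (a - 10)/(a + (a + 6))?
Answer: -275/4 ≈ -68.750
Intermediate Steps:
v(a) = (-10 + a)/(6 + 2*a) (v(a) = (-10 + a)/(a + (6 + a)) = (-10 + a)/(6 + 2*a))
j(5, -3*5/(-1))*v(-1) = 5²*((-10 - 1)/(2*(3 - 1))) = 25*((½)*(-11)/2) = 25*((½)*(½)*(-11)) = 25*(-11/4) = -275/4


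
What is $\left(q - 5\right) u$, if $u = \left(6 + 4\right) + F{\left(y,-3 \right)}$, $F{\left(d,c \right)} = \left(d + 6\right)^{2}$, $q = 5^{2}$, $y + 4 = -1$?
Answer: $220$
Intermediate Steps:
$y = -5$ ($y = -4 - 1 = -5$)
$q = 25$
$F{\left(d,c \right)} = \left(6 + d\right)^{2}$
$u = 11$ ($u = \left(6 + 4\right) + \left(6 - 5\right)^{2} = 10 + 1^{2} = 10 + 1 = 11$)
$\left(q - 5\right) u = \left(25 - 5\right) 11 = 20 \cdot 11 = 220$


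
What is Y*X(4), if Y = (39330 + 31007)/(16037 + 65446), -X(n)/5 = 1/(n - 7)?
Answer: 351685/244449 ≈ 1.4387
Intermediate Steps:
X(n) = -5/(-7 + n) (X(n) = -5/(n - 7) = -5/(-7 + n))
Y = 70337/81483 ≈ 0.86321
Y*X(4) = 70337*(-5/(-7 + 4))/81483 = 70337*(-5/(-3))/81483 = 70337*(-5*(-⅓))/81483 = (70337/81483)*(5/3) = 351685/244449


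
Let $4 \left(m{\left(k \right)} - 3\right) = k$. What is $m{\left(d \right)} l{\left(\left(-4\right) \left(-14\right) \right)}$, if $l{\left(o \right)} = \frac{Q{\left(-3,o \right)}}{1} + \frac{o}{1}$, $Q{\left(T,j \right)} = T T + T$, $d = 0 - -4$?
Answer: $248$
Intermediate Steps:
$d = 4$ ($d = 0 + 4 = 4$)
$Q{\left(T,j \right)} = T + T^{2}$ ($Q{\left(T,j \right)} = T^{2} + T = T + T^{2}$)
$l{\left(o \right)} = 6 + o$ ($l{\left(o \right)} = \frac{\left(-3\right) \left(1 - 3\right)}{1} + \frac{o}{1} = \left(-3\right) \left(-2\right) 1 + o 1 = 6 \cdot 1 + o = 6 + o$)
$m{\left(k \right)} = 3 + \frac{k}{4}$
$m{\left(d \right)} l{\left(\left(-4\right) \left(-14\right) \right)} = \left(3 + \frac{1}{4} \cdot 4\right) \left(6 - -56\right) = \left(3 + 1\right) \left(6 + 56\right) = 4 \cdot 62 = 248$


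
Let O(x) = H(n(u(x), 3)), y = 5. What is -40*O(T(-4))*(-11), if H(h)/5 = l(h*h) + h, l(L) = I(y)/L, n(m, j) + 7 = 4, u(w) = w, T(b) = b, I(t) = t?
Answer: -48400/9 ≈ -5377.8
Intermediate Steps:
n(m, j) = -3 (n(m, j) = -7 + 4 = -3)
l(L) = 5/L
H(h) = 5*h + 25/h**2 (H(h) = 5*(5/((h*h)) + h) = 5*(5/(h**2) + h) = 5*(5/h**2 + h) = 5*(h + 5/h**2) = 5*h + 25/h**2)
O(x) = -110/9 (O(x) = 5*(-3) + 25/(-3)**2 = -15 + 25*(1/9) = -15 + 25/9 = -110/9)
-40*O(T(-4))*(-11) = -40*(-110/9)*(-11) = (4400/9)*(-11) = -48400/9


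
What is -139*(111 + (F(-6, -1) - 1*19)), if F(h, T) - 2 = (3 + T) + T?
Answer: -13205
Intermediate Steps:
F(h, T) = 5 + 2*T (F(h, T) = 2 + ((3 + T) + T) = 2 + (3 + 2*T) = 5 + 2*T)
-139*(111 + (F(-6, -1) - 1*19)) = -139*(111 + ((5 + 2*(-1)) - 1*19)) = -139*(111 + ((5 - 2) - 19)) = -139*(111 + (3 - 19)) = -139*(111 - 16) = -139*95 = -13205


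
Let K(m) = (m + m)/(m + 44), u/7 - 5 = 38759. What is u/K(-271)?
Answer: 30797998/271 ≈ 1.1365e+5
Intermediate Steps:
u = 271348 (u = 35 + 7*38759 = 35 + 271313 = 271348)
K(m) = 2*m/(44 + m) (K(m) = (2*m)/(44 + m) = 2*m/(44 + m))
u/K(-271) = 271348/((2*(-271)/(44 - 271))) = 271348/((2*(-271)/(-227))) = 271348/((2*(-271)*(-1/227))) = 271348/(542/227) = 271348*(227/542) = 30797998/271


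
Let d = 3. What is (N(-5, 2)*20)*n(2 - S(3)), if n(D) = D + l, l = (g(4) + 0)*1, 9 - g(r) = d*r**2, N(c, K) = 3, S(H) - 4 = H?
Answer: -2640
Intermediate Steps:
S(H) = 4 + H
g(r) = 9 - 3*r**2
l = -39 (l = ((9 - 3*4**2) + 0)*1 = ((9 - 3*16) + 0)*1 = ((9 - 48) + 0)*1 = (-39 + 0)*1 = -39*1 = -39)
n(D) = -39 + D (n(D) = D - 39 = -39 + D)
(N(-5, 2)*20)*n(2 - S(3)) = (3*20)*(-39 + (2 - (4 + 3))) = 60*(-39 + (2 - 1*7)) = 60*(-39 + (2 - 7)) = 60*(-39 - 5) = 60*(-44) = -2640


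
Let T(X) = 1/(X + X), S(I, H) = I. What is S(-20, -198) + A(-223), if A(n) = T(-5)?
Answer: -201/10 ≈ -20.100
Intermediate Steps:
T(X) = 1/(2*X)
A(n) = -⅒ (A(n) = (½)/(-5) = (½)*(-⅕) = -⅒)
S(-20, -198) + A(-223) = -20 - ⅒ = -201/10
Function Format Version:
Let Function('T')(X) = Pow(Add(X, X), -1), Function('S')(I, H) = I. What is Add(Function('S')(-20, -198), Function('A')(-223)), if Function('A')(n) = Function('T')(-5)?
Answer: Rational(-201, 10) ≈ -20.100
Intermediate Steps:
Function('T')(X) = Mul(Rational(1, 2), Pow(X, -1)) (Function('T')(X) = Pow(Mul(2, X), -1) = Mul(Rational(1, 2), Pow(X, -1)))
Function('A')(n) = Rational(-1, 10) (Function('A')(n) = Mul(Rational(1, 2), Pow(-5, -1)) = Mul(Rational(1, 2), Rational(-1, 5)) = Rational(-1, 10))
Add(Function('S')(-20, -198), Function('A')(-223)) = Add(-20, Rational(-1, 10)) = Rational(-201, 10)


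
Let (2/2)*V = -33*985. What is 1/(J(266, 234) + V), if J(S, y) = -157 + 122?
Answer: -1/32540 ≈ -3.0731e-5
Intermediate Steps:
J(S, y) = -35
V = -32505 (V = -33*985 = -1*32505 = -32505)
1/(J(266, 234) + V) = 1/(-35 - 32505) = 1/(-32540) = -1/32540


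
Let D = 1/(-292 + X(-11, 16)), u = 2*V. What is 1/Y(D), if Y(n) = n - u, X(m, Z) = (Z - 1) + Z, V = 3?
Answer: -261/1567 ≈ -0.16656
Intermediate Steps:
X(m, Z) = -1 + 2*Z (X(m, Z) = (-1 + Z) + Z = -1 + 2*Z)
u = 6 (u = 2*3 = 6)
D = -1/261 (D = 1/(-292 + (-1 + 2*16)) = 1/(-292 + (-1 + 32)) = 1/(-292 + 31) = 1/(-261) = -1/261 ≈ -0.0038314)
Y(n) = -6 + n (Y(n) = n - 1*6 = n - 6 = -6 + n)
1/Y(D) = 1/(-6 - 1/261) = 1/(-1567/261) = -261/1567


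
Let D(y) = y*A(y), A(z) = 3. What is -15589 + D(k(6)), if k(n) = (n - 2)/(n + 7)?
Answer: -202645/13 ≈ -15588.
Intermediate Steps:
k(n) = (-2 + n)/(7 + n)
D(y) = 3*y (D(y) = y*3 = 3*y)
-15589 + D(k(6)) = -15589 + 3*((-2 + 6)/(7 + 6)) = -15589 + 3*(4/13) = -15589 + 12/13 = -202645/13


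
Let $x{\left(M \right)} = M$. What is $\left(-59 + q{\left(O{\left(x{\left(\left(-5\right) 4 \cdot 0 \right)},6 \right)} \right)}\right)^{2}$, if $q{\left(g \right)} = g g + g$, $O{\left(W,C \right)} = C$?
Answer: $289$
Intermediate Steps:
$q{\left(g \right)} = g + g^{2}$ ($q{\left(g \right)} = g^{2} + g = g + g^{2}$)
$\left(-59 + q{\left(O{\left(x{\left(\left(-5\right) 4 \cdot 0 \right)},6 \right)} \right)}\right)^{2} = \left(-59 + 6 \left(1 + 6\right)\right)^{2} = \left(-59 + 6 \cdot 7\right)^{2} = \left(-59 + 42\right)^{2} = \left(-17\right)^{2} = 289$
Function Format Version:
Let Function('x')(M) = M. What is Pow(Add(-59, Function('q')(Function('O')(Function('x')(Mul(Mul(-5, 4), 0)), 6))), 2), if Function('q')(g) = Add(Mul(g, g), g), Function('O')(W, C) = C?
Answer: 289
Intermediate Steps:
Function('q')(g) = Add(g, Pow(g, 2)) (Function('q')(g) = Add(Pow(g, 2), g) = Add(g, Pow(g, 2)))
Pow(Add(-59, Function('q')(Function('O')(Function('x')(Mul(Mul(-5, 4), 0)), 6))), 2) = Pow(Add(-59, Mul(6, Add(1, 6))), 2) = Pow(Add(-59, Mul(6, 7)), 2) = Pow(Add(-59, 42), 2) = Pow(-17, 2) = 289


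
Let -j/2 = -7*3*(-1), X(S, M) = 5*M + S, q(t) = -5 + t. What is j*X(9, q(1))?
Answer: 462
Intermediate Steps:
X(S, M) = S + 5*M
j = -42 (j = -2*(-7*3)*(-1) = -(-42)*(-1) = -2*21 = -42)
j*X(9, q(1)) = -42*(9 + 5*(-5 + 1)) = -42*(9 + 5*(-4)) = -42*(9 - 20) = -42*(-11) = 462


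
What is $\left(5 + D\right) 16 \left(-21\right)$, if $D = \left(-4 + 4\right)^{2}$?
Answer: $-1680$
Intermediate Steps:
$D = 0$ ($D = 0^{2} = 0$)
$\left(5 + D\right) 16 \left(-21\right) = \left(5 + 0\right) 16 \left(-21\right) = 5 \cdot 16 \left(-21\right) = 80 \left(-21\right) = -1680$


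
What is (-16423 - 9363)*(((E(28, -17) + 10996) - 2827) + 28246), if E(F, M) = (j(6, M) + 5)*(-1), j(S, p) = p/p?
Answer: -938842474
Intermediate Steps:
j(S, p) = 1
E(F, M) = -6 (E(F, M) = (1 + 5)*(-1) = 6*(-1) = -6)
(-16423 - 9363)*(((E(28, -17) + 10996) - 2827) + 28246) = (-16423 - 9363)*(((-6 + 10996) - 2827) + 28246) = -25786*((10990 - 2827) + 28246) = -25786*(8163 + 28246) = -25786*36409 = -938842474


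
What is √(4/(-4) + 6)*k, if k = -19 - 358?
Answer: -377*√5 ≈ -843.00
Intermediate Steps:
k = -377
√(4/(-4) + 6)*k = √(4/(-4) + 6)*(-377) = √(4*(-¼) + 6)*(-377) = √(-1 + 6)*(-377) = √5*(-377) = -377*√5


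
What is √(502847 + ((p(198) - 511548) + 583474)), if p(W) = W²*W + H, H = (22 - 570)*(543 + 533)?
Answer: √7747517 ≈ 2783.4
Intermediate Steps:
H = -589648 (H = -548*1076 = -589648)
p(W) = -589648 + W³ (p(W) = W²*W - 589648 = W³ - 589648 = -589648 + W³)
√(502847 + ((p(198) - 511548) + 583474)) = √(502847 + (((-589648 + 198³) - 511548) + 583474)) = √(502847 + (((-589648 + 7762392) - 511548) + 583474)) = √(502847 + ((7172744 - 511548) + 583474)) = √(502847 + (6661196 + 583474)) = √(502847 + 7244670) = √7747517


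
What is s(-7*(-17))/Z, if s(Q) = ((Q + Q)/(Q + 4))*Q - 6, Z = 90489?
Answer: 27584/11130147 ≈ 0.0024783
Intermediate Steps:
s(Q) = -6 + 2*Q²/(4 + Q) (s(Q) = ((2*Q)/(4 + Q))*Q - 6 = (2*Q/(4 + Q))*Q - 6 = 2*Q²/(4 + Q) - 6 = -6 + 2*Q²/(4 + Q))
s(-7*(-17))/Z = (2*(-12 + (-7*(-17))² - (-21)*(-17))/(4 - 7*(-17)))/90489 = (2*(-12 + 119² - 3*119)/(4 + 119))*(1/90489) = (2*(-12 + 14161 - 357)/123)*(1/90489) = (2*(1/123)*13792)*(1/90489) = (27584/123)*(1/90489) = 27584/11130147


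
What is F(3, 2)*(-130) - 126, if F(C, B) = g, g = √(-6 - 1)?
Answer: -126 - 130*I*√7 ≈ -126.0 - 343.95*I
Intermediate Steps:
g = I*√7 (g = √(-7) = I*√7 ≈ 2.6458*I)
F(C, B) = I*√7
F(3, 2)*(-130) - 126 = (I*√7)*(-130) - 126 = -130*I*√7 - 126 = -126 - 130*I*√7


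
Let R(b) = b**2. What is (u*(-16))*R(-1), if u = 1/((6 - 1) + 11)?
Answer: -1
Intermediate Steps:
u = 1/16 (u = 1/(5 + 11) = 1/16 ≈ 0.062500)
(u*(-16))*R(-1) = ((1/16)*(-16))*(-1)**2 = -1*1 = -1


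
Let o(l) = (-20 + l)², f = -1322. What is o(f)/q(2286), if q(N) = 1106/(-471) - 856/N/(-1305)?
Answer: -19170734179410/24992797 ≈ -7.6705e+5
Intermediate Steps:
q(N) = -1106/471 + 856/(1305*N) (q(N) = 1106*(-1/471) - 856/N*(-1/1305) = -1106/471 + 856/(1305*N))
o(f)/q(2286) = (-20 - 1322)²/(((2/204885)*(67196 - 240555*2286)/2286)) = (-1342)²/(((2/204885)*(1/2286)*(67196 - 549908730))) = 1800964/(((2/204885)*(1/2286)*(-549841534))) = 1800964/(-549841534/234183555) = 1800964*(-234183555/549841534) = -19170734179410/24992797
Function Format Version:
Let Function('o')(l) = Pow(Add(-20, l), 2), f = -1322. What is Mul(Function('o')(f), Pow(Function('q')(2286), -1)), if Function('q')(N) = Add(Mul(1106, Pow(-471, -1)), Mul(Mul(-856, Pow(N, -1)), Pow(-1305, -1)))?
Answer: Rational(-19170734179410, 24992797) ≈ -7.6705e+5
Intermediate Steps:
Function('q')(N) = Add(Rational(-1106, 471), Mul(Rational(856, 1305), Pow(N, -1))) (Function('q')(N) = Add(Mul(1106, Rational(-1, 471)), Mul(Mul(-856, Pow(N, -1)), Rational(-1, 1305))) = Add(Rational(-1106, 471), Mul(Rational(856, 1305), Pow(N, -1))))
Mul(Function('o')(f), Pow(Function('q')(2286), -1)) = Mul(Pow(Add(-20, -1322), 2), Pow(Mul(Rational(2, 204885), Pow(2286, -1), Add(67196, Mul(-240555, 2286))), -1)) = Mul(Pow(-1342, 2), Pow(Mul(Rational(2, 204885), Rational(1, 2286), Add(67196, -549908730)), -1)) = Mul(1800964, Pow(Mul(Rational(2, 204885), Rational(1, 2286), -549841534), -1)) = Mul(1800964, Pow(Rational(-549841534, 234183555), -1)) = Mul(1800964, Rational(-234183555, 549841534)) = Rational(-19170734179410, 24992797)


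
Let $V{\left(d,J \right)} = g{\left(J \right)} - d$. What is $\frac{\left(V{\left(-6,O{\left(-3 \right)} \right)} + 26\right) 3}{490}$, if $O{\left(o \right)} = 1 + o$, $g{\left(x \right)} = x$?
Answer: $\frac{9}{49} \approx 0.18367$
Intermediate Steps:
$V{\left(d,J \right)} = J - d$
$\frac{\left(V{\left(-6,O{\left(-3 \right)} \right)} + 26\right) 3}{490} = \frac{\left(\left(\left(1 - 3\right) - -6\right) + 26\right) 3}{490} = \left(\left(-2 + 6\right) + 26\right) 3 \cdot \frac{1}{490} = \left(4 + 26\right) 3 \cdot \frac{1}{490} = 30 \cdot 3 \cdot \frac{1}{490} = 90 \cdot \frac{1}{490} = \frac{9}{49}$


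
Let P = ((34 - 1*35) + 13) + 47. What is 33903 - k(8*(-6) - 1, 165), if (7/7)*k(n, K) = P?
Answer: 33844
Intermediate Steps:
P = 59 (P = ((34 - 35) + 13) + 47 = (-1 + 13) + 47 = 12 + 47 = 59)
k(n, K) = 59
33903 - k(8*(-6) - 1, 165) = 33903 - 1*59 = 33903 - 59 = 33844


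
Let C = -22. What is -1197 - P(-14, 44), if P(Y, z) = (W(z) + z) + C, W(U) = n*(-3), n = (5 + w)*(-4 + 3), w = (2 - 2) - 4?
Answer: -1222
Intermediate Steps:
w = -4 (w = 0 - 4 = -4)
n = -1 (n = (5 - 4)*(-4 + 3) = 1*(-1) = -1)
W(U) = 3 (W(U) = -1*(-3) = 3)
P(Y, z) = -19 + z (P(Y, z) = (3 + z) - 22 = -19 + z)
-1197 - P(-14, 44) = -1197 - (-19 + 44) = -1197 - 1*25 = -1197 - 25 = -1222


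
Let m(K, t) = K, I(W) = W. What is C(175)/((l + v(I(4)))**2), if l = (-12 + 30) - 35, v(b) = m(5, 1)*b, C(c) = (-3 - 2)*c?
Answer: -875/9 ≈ -97.222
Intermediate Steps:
C(c) = -5*c
v(b) = 5*b
l = -17 (l = 18 - 35 = -17)
C(175)/((l + v(I(4)))**2) = (-5*175)/((-17 + 5*4)**2) = -875/(-17 + 20)**2 = -875/(3**2) = -875/9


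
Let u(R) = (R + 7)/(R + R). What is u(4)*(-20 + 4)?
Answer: -22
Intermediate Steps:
u(R) = (7 + R)/(2*R) (u(R) = (7 + R)/((2*R)) = (7 + R)*(1/(2*R)) = (7 + R)/(2*R))
u(4)*(-20 + 4) = ((½)*(7 + 4)/4)*(-20 + 4) = ((½)*(¼)*11)*(-16) = (11/8)*(-16) = -22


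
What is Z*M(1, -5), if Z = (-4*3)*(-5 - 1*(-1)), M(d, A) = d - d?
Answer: 0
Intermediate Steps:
M(d, A) = 0
Z = 48 (Z = -12*(-5 + 1) = -12*(-4) = 48)
Z*M(1, -5) = 48*0 = 0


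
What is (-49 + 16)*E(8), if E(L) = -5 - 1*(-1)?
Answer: 132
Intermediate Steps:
E(L) = -4 (E(L) = -5 + 1 = -4)
(-49 + 16)*E(8) = (-49 + 16)*(-4) = -33*(-4) = 132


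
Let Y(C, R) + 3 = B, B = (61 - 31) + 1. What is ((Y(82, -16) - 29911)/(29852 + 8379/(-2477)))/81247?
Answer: -74020191/6006998976175 ≈ -1.2322e-5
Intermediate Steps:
B = 31 (B = 30 + 1 = 31)
Y(C, R) = 28 (Y(C, R) = -3 + 31 = 28)
((Y(82, -16) - 29911)/(29852 + 8379/(-2477)))/81247 = ((28 - 29911)/(29852 + 8379/(-2477)))/81247 = -29883/(29852 + 8379*(-1/2477))*(1/81247) = -29883/(29852 - 8379/2477)*(1/81247) = -29883/73935025/2477*(1/81247) = -29883*2477/73935025*(1/81247) = -74020191/73935025*1/81247 = -74020191/6006998976175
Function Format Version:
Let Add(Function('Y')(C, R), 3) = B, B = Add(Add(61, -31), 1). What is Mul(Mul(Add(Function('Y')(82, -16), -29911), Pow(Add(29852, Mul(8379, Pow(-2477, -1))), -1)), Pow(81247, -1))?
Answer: Rational(-74020191, 6006998976175) ≈ -1.2322e-5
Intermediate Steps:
B = 31 (B = Add(30, 1) = 31)
Function('Y')(C, R) = 28 (Function('Y')(C, R) = Add(-3, 31) = 28)
Mul(Mul(Add(Function('Y')(82, -16), -29911), Pow(Add(29852, Mul(8379, Pow(-2477, -1))), -1)), Pow(81247, -1)) = Mul(Mul(Add(28, -29911), Pow(Add(29852, Mul(8379, Pow(-2477, -1))), -1)), Pow(81247, -1)) = Mul(Mul(-29883, Pow(Add(29852, Mul(8379, Rational(-1, 2477))), -1)), Rational(1, 81247)) = Mul(Mul(-29883, Pow(Add(29852, Rational(-8379, 2477)), -1)), Rational(1, 81247)) = Mul(Mul(-29883, Pow(Rational(73935025, 2477), -1)), Rational(1, 81247)) = Mul(Mul(-29883, Rational(2477, 73935025)), Rational(1, 81247)) = Mul(Rational(-74020191, 73935025), Rational(1, 81247)) = Rational(-74020191, 6006998976175)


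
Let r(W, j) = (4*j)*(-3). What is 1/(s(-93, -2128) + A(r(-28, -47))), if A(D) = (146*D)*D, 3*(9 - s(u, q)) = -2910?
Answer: 1/46442995 ≈ 2.1532e-8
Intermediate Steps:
s(u, q) = 979 (s(u, q) = 9 - ⅓*(-2910) = 9 + 970 = 979)
r(W, j) = -12*j
A(D) = 146*D²
1/(s(-93, -2128) + A(r(-28, -47))) = 1/(979 + 146*(-12*(-47))²) = 1/(979 + 146*564²) = 1/(979 + 146*318096) = 1/(979 + 46442016) = 1/46442995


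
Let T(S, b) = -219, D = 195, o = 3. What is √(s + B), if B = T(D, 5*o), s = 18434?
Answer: √18215 ≈ 134.96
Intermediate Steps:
B = -219
√(s + B) = √(18434 - 219) = √18215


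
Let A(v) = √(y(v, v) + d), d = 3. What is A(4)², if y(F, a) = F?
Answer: 7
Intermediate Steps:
A(v) = √(3 + v) (A(v) = √(v + 3) = √(3 + v))
A(4)² = (√(3 + 4))² = (√7)² = 7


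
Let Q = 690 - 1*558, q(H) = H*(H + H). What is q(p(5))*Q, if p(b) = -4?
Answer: 4224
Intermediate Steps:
q(H) = 2*H² (q(H) = H*(2*H) = 2*H²)
Q = 132 (Q = 690 - 558 = 132)
q(p(5))*Q = (2*(-4)²)*132 = (2*16)*132 = 32*132 = 4224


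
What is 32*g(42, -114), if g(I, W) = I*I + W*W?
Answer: 472320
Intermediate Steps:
g(I, W) = I² + W²
32*g(42, -114) = 32*(42² + (-114)²) = 32*(1764 + 12996) = 32*14760 = 472320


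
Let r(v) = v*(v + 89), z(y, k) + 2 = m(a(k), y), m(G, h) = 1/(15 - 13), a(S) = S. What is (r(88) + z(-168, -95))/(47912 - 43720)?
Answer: 31149/8384 ≈ 3.7153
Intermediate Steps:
m(G, h) = ½ (m(G, h) = 1/2 = ½)
z(y, k) = -3/2 (z(y, k) = -2 + ½ = -3/2)
r(v) = v*(89 + v)
(r(88) + z(-168, -95))/(47912 - 43720) = (88*(89 + 88) - 3/2)/(47912 - 43720) = (88*177 - 3/2)/4192 = (15576 - 3/2)*(1/4192) = (31149/2)*(1/4192) = 31149/8384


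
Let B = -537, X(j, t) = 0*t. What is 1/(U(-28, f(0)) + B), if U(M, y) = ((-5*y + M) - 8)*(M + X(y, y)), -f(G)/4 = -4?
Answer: 1/2711 ≈ 0.00036887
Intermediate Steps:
X(j, t) = 0
f(G) = 16 (f(G) = -4*(-4) = 16)
U(M, y) = M*(-8 + M - 5*y) (U(M, y) = ((-5*y + M) - 8)*(M + 0) = ((M - 5*y) - 8)*M = (-8 + M - 5*y)*M = M*(-8 + M - 5*y))
1/(U(-28, f(0)) + B) = 1/(-28*(-8 - 28 - 5*16) - 537) = 1/(-28*(-8 - 28 - 80) - 537) = 1/(-28*(-116) - 537) = 1/(3248 - 537) = 1/2711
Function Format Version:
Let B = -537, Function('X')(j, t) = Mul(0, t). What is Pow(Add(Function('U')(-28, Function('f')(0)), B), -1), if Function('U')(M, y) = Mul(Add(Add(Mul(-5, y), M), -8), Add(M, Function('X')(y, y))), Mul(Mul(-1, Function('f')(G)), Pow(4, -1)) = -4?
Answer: Rational(1, 2711) ≈ 0.00036887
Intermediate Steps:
Function('X')(j, t) = 0
Function('f')(G) = 16 (Function('f')(G) = Mul(-4, -4) = 16)
Function('U')(M, y) = Mul(M, Add(-8, M, Mul(-5, y))) (Function('U')(M, y) = Mul(Add(Add(Mul(-5, y), M), -8), Add(M, 0)) = Mul(Add(Add(M, Mul(-5, y)), -8), M) = Mul(Add(-8, M, Mul(-5, y)), M) = Mul(M, Add(-8, M, Mul(-5, y))))
Pow(Add(Function('U')(-28, Function('f')(0)), B), -1) = Pow(Add(Mul(-28, Add(-8, -28, Mul(-5, 16))), -537), -1) = Pow(Add(Mul(-28, Add(-8, -28, -80)), -537), -1) = Pow(Add(Mul(-28, -116), -537), -1) = Pow(Add(3248, -537), -1) = Pow(2711, -1) = Rational(1, 2711)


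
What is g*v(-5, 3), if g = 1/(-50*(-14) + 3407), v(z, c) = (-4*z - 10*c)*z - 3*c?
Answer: 41/4107 ≈ 0.0099830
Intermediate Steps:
v(z, c) = -3*c + z*(-10*c - 4*z) (v(z, c) = (-10*c - 4*z)*z - 3*c = z*(-10*c - 4*z) - 3*c = -3*c + z*(-10*c - 4*z))
g = 1/4107 (g = 1/(700 + 3407) = 1/4107 ≈ 0.00024349)
g*v(-5, 3) = (-4*(-5)² - 3*3 - 10*3*(-5))/4107 = (-4*25 - 9 + 150)/4107 = (-100 - 9 + 150)/4107 = (1/4107)*41 = 41/4107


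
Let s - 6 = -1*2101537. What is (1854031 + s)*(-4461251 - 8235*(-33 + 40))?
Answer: 1118426760000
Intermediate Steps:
s = -2101531 (s = 6 - 1*2101537 = 6 - 2101537 = -2101531)
(1854031 + s)*(-4461251 - 8235*(-33 + 40)) = (1854031 - 2101531)*(-4461251 - 8235*(-33 + 40)) = -247500*(-4461251 - 8235*7) = -247500*(-4461251 - 183*315) = -247500*(-4461251 - 57645) = -247500*(-4518896) = 1118426760000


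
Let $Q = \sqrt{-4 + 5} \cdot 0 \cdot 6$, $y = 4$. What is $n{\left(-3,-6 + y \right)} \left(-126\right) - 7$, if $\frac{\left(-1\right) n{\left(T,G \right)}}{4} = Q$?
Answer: $-7$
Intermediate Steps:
$Q = 0$ ($Q = \sqrt{1} \cdot 0 \cdot 6 = 1 \cdot 0 \cdot 6 = 0 \cdot 6 = 0$)
$n{\left(T,G \right)} = 0$ ($n{\left(T,G \right)} = \left(-4\right) 0 = 0$)
$n{\left(-3,-6 + y \right)} \left(-126\right) - 7 = 0 \left(-126\right) - 7 = 0 - 7 = -7$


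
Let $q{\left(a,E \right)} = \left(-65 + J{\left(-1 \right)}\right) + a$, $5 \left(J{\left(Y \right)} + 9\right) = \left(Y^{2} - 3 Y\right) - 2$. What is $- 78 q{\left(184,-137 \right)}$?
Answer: $- \frac{43056}{5} \approx -8611.2$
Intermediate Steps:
$J{\left(Y \right)} = - \frac{47}{5} - \frac{3 Y}{5} + \frac{Y^{2}}{5}$ ($J{\left(Y \right)} = -9 + \frac{\left(Y^{2} - 3 Y\right) - 2}{5} = -9 + \frac{-2 + Y^{2} - 3 Y}{5} = -9 - \left(\frac{2}{5} - \frac{Y^{2}}{5} + \frac{3 Y}{5}\right) = - \frac{47}{5} - \frac{3 Y}{5} + \frac{Y^{2}}{5}$)
$q{\left(a,E \right)} = - \frac{368}{5} + a$ ($q{\left(a,E \right)} = \left(-65 - \left(\frac{44}{5} - \frac{1}{5}\right)\right) + a = \left(-65 + \left(- \frac{47}{5} + \frac{3}{5} + \frac{1}{5} \cdot 1\right)\right) + a = \left(-65 + \left(- \frac{47}{5} + \frac{3}{5} + \frac{1}{5}\right)\right) + a = \left(-65 - \frac{43}{5}\right) + a = - \frac{368}{5} + a$)
$- 78 q{\left(184,-137 \right)} = - 78 \left(- \frac{368}{5} + 184\right) = \left(-78\right) \frac{552}{5} = - \frac{43056}{5}$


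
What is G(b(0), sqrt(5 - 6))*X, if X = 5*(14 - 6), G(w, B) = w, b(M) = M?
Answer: 0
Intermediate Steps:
X = 40 (X = 5*8 = 40)
G(b(0), sqrt(5 - 6))*X = 0*40 = 0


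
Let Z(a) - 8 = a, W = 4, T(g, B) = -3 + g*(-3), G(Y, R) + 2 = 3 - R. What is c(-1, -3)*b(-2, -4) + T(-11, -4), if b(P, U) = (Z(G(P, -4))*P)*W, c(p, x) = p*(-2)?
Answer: -178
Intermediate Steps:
c(p, x) = -2*p
G(Y, R) = 1 - R (G(Y, R) = -2 + (3 - R) = 1 - R)
T(g, B) = -3 - 3*g
Z(a) = 8 + a
b(P, U) = 52*P (b(P, U) = ((8 + (1 - 1*(-4)))*P)*4 = ((8 + (1 + 4))*P)*4 = ((8 + 5)*P)*4 = (13*P)*4 = 52*P)
c(-1, -3)*b(-2, -4) + T(-11, -4) = (-2*(-1))*(52*(-2)) + (-3 - 3*(-11)) = 2*(-104) + (-3 + 33) = -208 + 30 = -178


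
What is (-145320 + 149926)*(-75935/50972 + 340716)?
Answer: 39995970739151/25486 ≈ 1.5693e+9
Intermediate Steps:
(-145320 + 149926)*(-75935/50972 + 340716) = 4606*(-75935*1/50972 + 340716) = 4606*(-75935/50972 + 340716) = 4606*(17366900017/50972) = 39995970739151/25486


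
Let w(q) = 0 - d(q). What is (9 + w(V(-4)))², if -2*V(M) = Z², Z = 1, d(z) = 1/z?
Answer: 121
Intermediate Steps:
d(z) = 1/z
V(M) = -½ (V(M) = -½*1² = -½*1 = -½)
w(q) = -1/q (w(q) = 0 - 1/q = -1/q)
(9 + w(V(-4)))² = (9 - 1/(-½))² = (9 - 1*(-2))² = (9 + 2)² = 11² = 121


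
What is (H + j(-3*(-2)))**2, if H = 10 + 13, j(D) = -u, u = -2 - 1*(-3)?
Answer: 484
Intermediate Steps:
u = 1 (u = -2 + 3 = 1)
j(D) = -1 (j(D) = -1*1 = -1)
H = 23
(H + j(-3*(-2)))**2 = (23 - 1)**2 = 22**2 = 484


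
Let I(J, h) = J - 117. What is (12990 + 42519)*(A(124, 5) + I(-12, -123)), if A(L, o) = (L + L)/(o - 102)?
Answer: -708350349/97 ≈ -7.3026e+6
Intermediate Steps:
I(J, h) = -117 + J
A(L, o) = 2*L/(-102 + o) (A(L, o) = (2*L)/(-102 + o) = 2*L/(-102 + o))
(12990 + 42519)*(A(124, 5) + I(-12, -123)) = (12990 + 42519)*(2*124/(-102 + 5) + (-117 - 12)) = 55509*(2*124/(-97) - 129) = 55509*(2*124*(-1/97) - 129) = 55509*(-248/97 - 129) = 55509*(-12761/97) = -708350349/97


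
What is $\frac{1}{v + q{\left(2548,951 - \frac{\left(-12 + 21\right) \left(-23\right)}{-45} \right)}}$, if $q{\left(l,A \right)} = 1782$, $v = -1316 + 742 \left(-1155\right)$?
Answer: $- \frac{1}{856544} \approx -1.1675 \cdot 10^{-6}$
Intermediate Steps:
$v = -858326$ ($v = -1316 - 857010 = -858326$)
$\frac{1}{v + q{\left(2548,951 - \frac{\left(-12 + 21\right) \left(-23\right)}{-45} \right)}} = \frac{1}{-858326 + 1782} = \frac{1}{-856544} = - \frac{1}{856544}$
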